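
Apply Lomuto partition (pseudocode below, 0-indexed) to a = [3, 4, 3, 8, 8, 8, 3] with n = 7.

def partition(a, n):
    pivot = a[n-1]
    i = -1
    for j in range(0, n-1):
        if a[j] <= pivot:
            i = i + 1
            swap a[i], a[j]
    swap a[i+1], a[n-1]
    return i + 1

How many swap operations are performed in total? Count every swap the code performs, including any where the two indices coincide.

pivot = a[6] = 3; i = -1
j=0: a[0]=3 ≤ 3 → i=0, swap a[0],a[0] (no change) → [3, 4, 3, 8, 8, 8, 3]
j=1: a[1]=4 > 3 → no swap
j=2: a[2]=3 ≤ 3 → i=1, swap a[1],a[2] → [3, 3, 4, 8, 8, 8, 3]
j=3: a[3]=8 > 3 → no swap
j=4: a[4]=8 > 3 → no swap
j=5: a[5]=8 > 3 → no swap
final swap a[2],a[6] → [3, 3, 3, 8, 8, 8, 4]; return 2

3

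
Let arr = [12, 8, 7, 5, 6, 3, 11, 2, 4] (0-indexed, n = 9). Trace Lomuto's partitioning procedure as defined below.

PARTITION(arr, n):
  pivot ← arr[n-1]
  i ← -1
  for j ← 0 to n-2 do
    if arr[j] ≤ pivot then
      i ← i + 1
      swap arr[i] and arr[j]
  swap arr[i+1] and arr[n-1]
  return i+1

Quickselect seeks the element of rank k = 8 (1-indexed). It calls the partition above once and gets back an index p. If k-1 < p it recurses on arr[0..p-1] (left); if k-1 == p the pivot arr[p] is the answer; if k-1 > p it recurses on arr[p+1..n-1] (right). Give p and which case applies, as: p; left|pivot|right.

pivot = arr[8] = 4; i = -1
j=0: arr[0]=12 > 4 → no swap
j=1: arr[1]=8 > 4 → no swap
j=2: arr[2]=7 > 4 → no swap
j=3: arr[3]=5 > 4 → no swap
j=4: arr[4]=6 > 4 → no swap
j=5: arr[5]=3 ≤ 4 → i=0, swap arr[0],arr[5] → [3, 8, 7, 5, 6, 12, 11, 2, 4]
j=6: arr[6]=11 > 4 → no swap
j=7: arr[7]=2 ≤ 4 → i=1, swap arr[1],arr[7] → [3, 2, 7, 5, 6, 12, 11, 8, 4]
final swap arr[2],arr[8] → [3, 2, 4, 5, 6, 12, 11, 8, 7]; return 2
p = 2; k-1 = 7 > 2 ⇒ right

2; right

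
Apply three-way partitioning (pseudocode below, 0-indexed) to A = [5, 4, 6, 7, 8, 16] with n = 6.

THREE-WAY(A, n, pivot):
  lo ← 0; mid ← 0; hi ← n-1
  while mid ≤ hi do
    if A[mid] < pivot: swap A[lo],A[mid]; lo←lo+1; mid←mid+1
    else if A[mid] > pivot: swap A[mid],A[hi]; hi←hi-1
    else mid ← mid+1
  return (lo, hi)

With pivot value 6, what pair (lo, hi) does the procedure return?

lo=0 mid=0 hi=5
5<6: swap(0,0), lo=1 mid=1 ⇒ [5, 4, 6, 7, 8, 16]
4<6: swap(1,1), lo=2 mid=2 ⇒ [5, 4, 6, 7, 8, 16]
6=6: mid=3
7>6: swap(3,5), hi=4 ⇒ [5, 4, 6, 16, 8, 7]
16>6: swap(3,4), hi=3 ⇒ [5, 4, 6, 8, 16, 7]
8>6: swap(3,3), hi=2 ⇒ [5, 4, 6, 8, 16, 7]
done. lo=2 hi=2; A=[5, 4, 6, 8, 16, 7]

(2, 2)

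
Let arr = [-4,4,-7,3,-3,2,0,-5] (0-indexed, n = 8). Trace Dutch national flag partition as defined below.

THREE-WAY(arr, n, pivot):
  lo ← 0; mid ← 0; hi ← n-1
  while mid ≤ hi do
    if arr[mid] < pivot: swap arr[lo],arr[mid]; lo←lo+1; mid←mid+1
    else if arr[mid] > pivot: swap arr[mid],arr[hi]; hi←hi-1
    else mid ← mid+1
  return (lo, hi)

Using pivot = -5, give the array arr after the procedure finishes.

[-7,-5,3,-3,2,0,4,-4]

pivot = -5; lo=0, mid=0, hi=7
arr[mid]=-4>-5: swap arr[0],arr[7]; hi=6 → [-5,4,-7,3,-3,2,0,-4]
arr[mid]=-5=-5: mid=1
arr[mid]=4>-5: swap arr[1],arr[6]; hi=5 → [-5,0,-7,3,-3,2,4,-4]
arr[mid]=0>-5: swap arr[1],arr[5]; hi=4 → [-5,2,-7,3,-3,0,4,-4]
arr[mid]=2>-5: swap arr[1],arr[4]; hi=3 → [-5,-3,-7,3,2,0,4,-4]
arr[mid]=-3>-5: swap arr[1],arr[3]; hi=2 → [-5,3,-7,-3,2,0,4,-4]
arr[mid]=3>-5: swap arr[1],arr[2]; hi=1 → [-5,-7,3,-3,2,0,4,-4]
arr[mid]=-7<-5: swap arr[0],arr[1]; lo=1,mid=2 → [-7,-5,3,-3,2,0,4,-4]
end: lo=1, hi=1; arr = [-7,-5,3,-3,2,0,4,-4]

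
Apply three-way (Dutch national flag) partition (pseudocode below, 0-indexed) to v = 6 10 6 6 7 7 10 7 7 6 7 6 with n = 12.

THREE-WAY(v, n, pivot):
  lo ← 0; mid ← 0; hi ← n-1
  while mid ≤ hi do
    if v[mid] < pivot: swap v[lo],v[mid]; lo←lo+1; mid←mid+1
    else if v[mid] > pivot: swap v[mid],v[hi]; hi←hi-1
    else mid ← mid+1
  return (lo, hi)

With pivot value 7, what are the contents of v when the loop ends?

pivot = 7; lo=0, mid=0, hi=11
v[mid]=6<7: swap v[0],v[0]; lo=1,mid=1 → 6 10 6 6 7 7 10 7 7 6 7 6
v[mid]=10>7: swap v[1],v[11]; hi=10 → 6 6 6 6 7 7 10 7 7 6 7 10
v[mid]=6<7: swap v[1],v[1]; lo=2,mid=2 → 6 6 6 6 7 7 10 7 7 6 7 10
v[mid]=6<7: swap v[2],v[2]; lo=3,mid=3 → 6 6 6 6 7 7 10 7 7 6 7 10
v[mid]=6<7: swap v[3],v[3]; lo=4,mid=4 → 6 6 6 6 7 7 10 7 7 6 7 10
v[mid]=7=7: mid=5
v[mid]=7=7: mid=6
v[mid]=10>7: swap v[6],v[10]; hi=9 → 6 6 6 6 7 7 7 7 7 6 10 10
v[mid]=7=7: mid=7
v[mid]=7=7: mid=8
v[mid]=7=7: mid=9
v[mid]=6<7: swap v[4],v[9]; lo=5,mid=10 → 6 6 6 6 6 7 7 7 7 7 10 10
end: lo=5, hi=9; v = 6 6 6 6 6 7 7 7 7 7 10 10

6 6 6 6 6 7 7 7 7 7 10 10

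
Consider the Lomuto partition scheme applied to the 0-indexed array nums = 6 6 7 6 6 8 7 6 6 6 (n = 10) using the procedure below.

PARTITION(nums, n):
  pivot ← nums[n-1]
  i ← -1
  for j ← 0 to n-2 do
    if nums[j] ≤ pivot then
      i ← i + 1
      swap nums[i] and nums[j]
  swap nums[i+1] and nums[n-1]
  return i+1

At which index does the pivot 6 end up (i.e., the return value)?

6

pivot=6, i=-1
j=0: 6≤6, i=0, swap(0,0) ⇒ 6 6 7 6 6 8 7 6 6 6
j=1: 6≤6, i=1, swap(1,1) ⇒ 6 6 7 6 6 8 7 6 6 6
j=2: 7>6, skip
j=3: 6≤6, i=2, swap(2,3) ⇒ 6 6 6 7 6 8 7 6 6 6
j=4: 6≤6, i=3, swap(3,4) ⇒ 6 6 6 6 7 8 7 6 6 6
j=5: 8>6, skip
j=6: 7>6, skip
j=7: 6≤6, i=4, swap(4,7) ⇒ 6 6 6 6 6 8 7 7 6 6
j=8: 6≤6, i=5, swap(5,8) ⇒ 6 6 6 6 6 6 7 7 8 6
swap(6,9) ⇒ 6 6 6 6 6 6 6 7 8 7; return 6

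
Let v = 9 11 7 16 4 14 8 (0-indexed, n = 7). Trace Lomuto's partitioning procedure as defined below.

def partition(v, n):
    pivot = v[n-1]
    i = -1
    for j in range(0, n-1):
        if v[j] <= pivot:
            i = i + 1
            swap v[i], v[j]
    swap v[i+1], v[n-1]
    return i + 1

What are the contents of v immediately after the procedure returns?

pivot = v[6] = 8; i = -1
j=0: v[0]=9 > 8 → no swap
j=1: v[1]=11 > 8 → no swap
j=2: v[2]=7 ≤ 8 → i=0, swap v[0],v[2] → 7 11 9 16 4 14 8
j=3: v[3]=16 > 8 → no swap
j=4: v[4]=4 ≤ 8 → i=1, swap v[1],v[4] → 7 4 9 16 11 14 8
j=5: v[5]=14 > 8 → no swap
final swap v[2],v[6] → 7 4 8 16 11 14 9; return 2

7 4 8 16 11 14 9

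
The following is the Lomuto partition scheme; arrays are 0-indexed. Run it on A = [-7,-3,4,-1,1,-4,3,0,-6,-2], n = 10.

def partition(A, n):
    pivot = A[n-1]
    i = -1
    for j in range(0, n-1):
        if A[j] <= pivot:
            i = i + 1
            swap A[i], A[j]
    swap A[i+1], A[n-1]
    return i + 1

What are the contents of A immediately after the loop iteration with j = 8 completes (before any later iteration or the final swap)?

[-7,-3,-4,-6,1,4,3,0,-1,-2]

pivot = A[9] = -2; i = -1
j=0: A[0]=-7 ≤ -2 → i=0, swap A[0],A[0] (no change) → [-7,-3,4,-1,1,-4,3,0,-6,-2]
j=1: A[1]=-3 ≤ -2 → i=1, swap A[1],A[1] (no change) → [-7,-3,4,-1,1,-4,3,0,-6,-2]
j=2: A[2]=4 > -2 → no swap
j=3: A[3]=-1 > -2 → no swap
j=4: A[4]=1 > -2 → no swap
j=5: A[5]=-4 ≤ -2 → i=2, swap A[2],A[5] → [-7,-3,-4,-1,1,4,3,0,-6,-2]
j=6: A[6]=3 > -2 → no swap
j=7: A[7]=0 > -2 → no swap
j=8: A[8]=-6 ≤ -2 → i=3, swap A[3],A[8] → [-7,-3,-4,-6,1,4,3,0,-1,-2]
(after j=8) A = [-7,-3,-4,-6,1,4,3,0,-1,-2]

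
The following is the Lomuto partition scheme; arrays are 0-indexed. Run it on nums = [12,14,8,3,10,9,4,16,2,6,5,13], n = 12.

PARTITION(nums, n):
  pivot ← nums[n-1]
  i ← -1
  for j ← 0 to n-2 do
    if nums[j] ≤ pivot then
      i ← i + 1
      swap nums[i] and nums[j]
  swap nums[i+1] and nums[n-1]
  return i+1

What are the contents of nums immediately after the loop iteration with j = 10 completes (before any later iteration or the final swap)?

pivot=13, i=-1
j=0: 12≤13, i=0, swap(0,0) ⇒ [12,14,8,3,10,9,4,16,2,6,5,13]
j=1: 14>13, skip
j=2: 8≤13, i=1, swap(1,2) ⇒ [12,8,14,3,10,9,4,16,2,6,5,13]
j=3: 3≤13, i=2, swap(2,3) ⇒ [12,8,3,14,10,9,4,16,2,6,5,13]
j=4: 10≤13, i=3, swap(3,4) ⇒ [12,8,3,10,14,9,4,16,2,6,5,13]
j=5: 9≤13, i=4, swap(4,5) ⇒ [12,8,3,10,9,14,4,16,2,6,5,13]
j=6: 4≤13, i=5, swap(5,6) ⇒ [12,8,3,10,9,4,14,16,2,6,5,13]
j=7: 16>13, skip
j=8: 2≤13, i=6, swap(6,8) ⇒ [12,8,3,10,9,4,2,16,14,6,5,13]
j=9: 6≤13, i=7, swap(7,9) ⇒ [12,8,3,10,9,4,2,6,14,16,5,13]
j=10: 5≤13, i=8, swap(8,10) ⇒ [12,8,3,10,9,4,2,6,5,16,14,13]
(after j=10) nums = [12,8,3,10,9,4,2,6,5,16,14,13]

[12,8,3,10,9,4,2,6,5,16,14,13]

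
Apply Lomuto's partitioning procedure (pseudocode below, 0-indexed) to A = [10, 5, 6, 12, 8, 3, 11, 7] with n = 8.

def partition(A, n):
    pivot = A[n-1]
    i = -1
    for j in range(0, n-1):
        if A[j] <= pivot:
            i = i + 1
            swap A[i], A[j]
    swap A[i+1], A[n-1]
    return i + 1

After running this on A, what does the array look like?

[5, 6, 3, 7, 8, 10, 11, 12]

pivot = A[7] = 7; i = -1
j=0: A[0]=10 > 7 → no swap
j=1: A[1]=5 ≤ 7 → i=0, swap A[0],A[1] → [5, 10, 6, 12, 8, 3, 11, 7]
j=2: A[2]=6 ≤ 7 → i=1, swap A[1],A[2] → [5, 6, 10, 12, 8, 3, 11, 7]
j=3: A[3]=12 > 7 → no swap
j=4: A[4]=8 > 7 → no swap
j=5: A[5]=3 ≤ 7 → i=2, swap A[2],A[5] → [5, 6, 3, 12, 8, 10, 11, 7]
j=6: A[6]=11 > 7 → no swap
final swap A[3],A[7] → [5, 6, 3, 7, 8, 10, 11, 12]; return 3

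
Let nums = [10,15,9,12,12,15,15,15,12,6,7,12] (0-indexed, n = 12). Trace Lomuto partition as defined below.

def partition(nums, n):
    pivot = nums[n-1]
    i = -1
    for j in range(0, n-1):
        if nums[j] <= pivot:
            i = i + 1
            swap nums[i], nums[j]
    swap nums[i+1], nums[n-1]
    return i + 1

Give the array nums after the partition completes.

pivot = nums[11] = 12; i = -1
j=0: nums[0]=10 ≤ 12 → i=0, swap nums[0],nums[0] (no change) → [10,15,9,12,12,15,15,15,12,6,7,12]
j=1: nums[1]=15 > 12 → no swap
j=2: nums[2]=9 ≤ 12 → i=1, swap nums[1],nums[2] → [10,9,15,12,12,15,15,15,12,6,7,12]
j=3: nums[3]=12 ≤ 12 → i=2, swap nums[2],nums[3] → [10,9,12,15,12,15,15,15,12,6,7,12]
j=4: nums[4]=12 ≤ 12 → i=3, swap nums[3],nums[4] → [10,9,12,12,15,15,15,15,12,6,7,12]
j=5: nums[5]=15 > 12 → no swap
j=6: nums[6]=15 > 12 → no swap
j=7: nums[7]=15 > 12 → no swap
j=8: nums[8]=12 ≤ 12 → i=4, swap nums[4],nums[8] → [10,9,12,12,12,15,15,15,15,6,7,12]
j=9: nums[9]=6 ≤ 12 → i=5, swap nums[5],nums[9] → [10,9,12,12,12,6,15,15,15,15,7,12]
j=10: nums[10]=7 ≤ 12 → i=6, swap nums[6],nums[10] → [10,9,12,12,12,6,7,15,15,15,15,12]
final swap nums[7],nums[11] → [10,9,12,12,12,6,7,12,15,15,15,15]; return 7

[10,9,12,12,12,6,7,12,15,15,15,15]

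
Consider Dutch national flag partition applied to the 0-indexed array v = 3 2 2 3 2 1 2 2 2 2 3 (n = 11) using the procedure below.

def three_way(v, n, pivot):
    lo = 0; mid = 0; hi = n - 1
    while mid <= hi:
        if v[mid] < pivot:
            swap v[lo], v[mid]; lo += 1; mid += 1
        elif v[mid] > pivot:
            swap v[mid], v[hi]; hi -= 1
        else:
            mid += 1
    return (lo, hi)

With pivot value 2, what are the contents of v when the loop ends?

lo=0 mid=0 hi=10
3>2: swap(0,10), hi=9 ⇒ 3 2 2 3 2 1 2 2 2 2 3
3>2: swap(0,9), hi=8 ⇒ 2 2 2 3 2 1 2 2 2 3 3
2=2: mid=1
2=2: mid=2
2=2: mid=3
3>2: swap(3,8), hi=7 ⇒ 2 2 2 2 2 1 2 2 3 3 3
2=2: mid=4
2=2: mid=5
1<2: swap(0,5), lo=1 mid=6 ⇒ 1 2 2 2 2 2 2 2 3 3 3
2=2: mid=7
2=2: mid=8
done. lo=1 hi=7; v=1 2 2 2 2 2 2 2 3 3 3

1 2 2 2 2 2 2 2 3 3 3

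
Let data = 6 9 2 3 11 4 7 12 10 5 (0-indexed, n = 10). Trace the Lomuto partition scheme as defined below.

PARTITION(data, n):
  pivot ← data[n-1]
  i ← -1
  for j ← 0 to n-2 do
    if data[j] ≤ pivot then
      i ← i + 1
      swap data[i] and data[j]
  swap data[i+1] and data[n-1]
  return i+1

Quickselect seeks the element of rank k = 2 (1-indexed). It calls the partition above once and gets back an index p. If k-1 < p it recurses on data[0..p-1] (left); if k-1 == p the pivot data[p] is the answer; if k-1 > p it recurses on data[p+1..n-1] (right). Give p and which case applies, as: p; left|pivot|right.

pivot = data[9] = 5; i = -1
j=0: data[0]=6 > 5 → no swap
j=1: data[1]=9 > 5 → no swap
j=2: data[2]=2 ≤ 5 → i=0, swap data[0],data[2] → 2 9 6 3 11 4 7 12 10 5
j=3: data[3]=3 ≤ 5 → i=1, swap data[1],data[3] → 2 3 6 9 11 4 7 12 10 5
j=4: data[4]=11 > 5 → no swap
j=5: data[5]=4 ≤ 5 → i=2, swap data[2],data[5] → 2 3 4 9 11 6 7 12 10 5
j=6: data[6]=7 > 5 → no swap
j=7: data[7]=12 > 5 → no swap
j=8: data[8]=10 > 5 → no swap
final swap data[3],data[9] → 2 3 4 5 11 6 7 12 10 9; return 3
p = 3; k-1 = 1 < 3 ⇒ left

3; left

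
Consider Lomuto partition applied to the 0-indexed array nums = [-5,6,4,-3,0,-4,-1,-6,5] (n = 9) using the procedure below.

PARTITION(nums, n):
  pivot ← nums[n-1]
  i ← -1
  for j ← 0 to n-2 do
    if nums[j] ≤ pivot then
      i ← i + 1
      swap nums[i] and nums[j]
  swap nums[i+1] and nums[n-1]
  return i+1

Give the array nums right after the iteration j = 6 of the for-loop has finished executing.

pivot=5, i=-1
j=0: -5≤5, i=0, swap(0,0) ⇒ [-5,6,4,-3,0,-4,-1,-6,5]
j=1: 6>5, skip
j=2: 4≤5, i=1, swap(1,2) ⇒ [-5,4,6,-3,0,-4,-1,-6,5]
j=3: -3≤5, i=2, swap(2,3) ⇒ [-5,4,-3,6,0,-4,-1,-6,5]
j=4: 0≤5, i=3, swap(3,4) ⇒ [-5,4,-3,0,6,-4,-1,-6,5]
j=5: -4≤5, i=4, swap(4,5) ⇒ [-5,4,-3,0,-4,6,-1,-6,5]
j=6: -1≤5, i=5, swap(5,6) ⇒ [-5,4,-3,0,-4,-1,6,-6,5]
(after j=6) nums = [-5,4,-3,0,-4,-1,6,-6,5]

[-5,4,-3,0,-4,-1,6,-6,5]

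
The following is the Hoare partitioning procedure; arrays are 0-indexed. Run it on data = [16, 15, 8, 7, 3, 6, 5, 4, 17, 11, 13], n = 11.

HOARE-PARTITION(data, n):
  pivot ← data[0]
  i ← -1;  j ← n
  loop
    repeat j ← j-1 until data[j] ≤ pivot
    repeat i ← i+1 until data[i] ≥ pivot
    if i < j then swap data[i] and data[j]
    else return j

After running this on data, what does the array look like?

[13, 15, 8, 7, 3, 6, 5, 4, 11, 17, 16]

pivot = data[0] = 16; i = -1, j = 11
j→10 (data[10]=13≤16), i→0 (data[0]=16≥16); i<j, swap → [13, 15, 8, 7, 3, 6, 5, 4, 17, 11, 16]
j→9 (data[9]=11≤16), i→8 (data[8]=17≥16); i<j, swap → [13, 15, 8, 7, 3, 6, 5, 4, 11, 17, 16]
j→8, i→9; i≥j, return j=8. data = [13, 15, 8, 7, 3, 6, 5, 4, 11, 17, 16]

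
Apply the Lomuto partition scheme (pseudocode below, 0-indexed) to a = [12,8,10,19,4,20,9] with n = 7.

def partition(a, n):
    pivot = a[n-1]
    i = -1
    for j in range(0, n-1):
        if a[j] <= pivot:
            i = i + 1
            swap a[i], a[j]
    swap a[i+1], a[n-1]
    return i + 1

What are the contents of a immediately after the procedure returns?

pivot=9, i=-1
j=0: 12>9, skip
j=1: 8≤9, i=0, swap(0,1) ⇒ [8,12,10,19,4,20,9]
j=2: 10>9, skip
j=3: 19>9, skip
j=4: 4≤9, i=1, swap(1,4) ⇒ [8,4,10,19,12,20,9]
j=5: 20>9, skip
swap(2,6) ⇒ [8,4,9,19,12,20,10]; return 2

[8,4,9,19,12,20,10]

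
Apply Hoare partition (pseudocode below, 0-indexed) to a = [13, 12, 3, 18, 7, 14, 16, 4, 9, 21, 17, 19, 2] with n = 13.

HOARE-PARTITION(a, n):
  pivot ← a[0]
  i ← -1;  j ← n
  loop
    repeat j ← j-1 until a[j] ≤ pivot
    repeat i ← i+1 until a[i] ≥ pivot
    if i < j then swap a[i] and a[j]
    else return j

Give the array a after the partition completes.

[2, 12, 3, 9, 7, 4, 16, 14, 18, 21, 17, 19, 13]

pivot = a[0] = 13; i = -1, j = 13
j→12 (a[12]=2≤13), i→0 (a[0]=13≥13); i<j, swap → [2, 12, 3, 18, 7, 14, 16, 4, 9, 21, 17, 19, 13]
j→8 (a[8]=9≤13), i→3 (a[3]=18≥13); i<j, swap → [2, 12, 3, 9, 7, 14, 16, 4, 18, 21, 17, 19, 13]
j→7 (a[7]=4≤13), i→5 (a[5]=14≥13); i<j, swap → [2, 12, 3, 9, 7, 4, 16, 14, 18, 21, 17, 19, 13]
j→5, i→6; i≥j, return j=5. a = [2, 12, 3, 9, 7, 4, 16, 14, 18, 21, 17, 19, 13]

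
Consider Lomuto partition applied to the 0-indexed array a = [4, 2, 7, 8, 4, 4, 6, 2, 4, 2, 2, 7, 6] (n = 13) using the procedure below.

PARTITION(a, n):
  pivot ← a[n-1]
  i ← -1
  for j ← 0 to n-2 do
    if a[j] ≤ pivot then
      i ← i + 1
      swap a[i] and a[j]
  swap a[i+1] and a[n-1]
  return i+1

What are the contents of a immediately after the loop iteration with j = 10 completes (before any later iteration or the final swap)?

pivot=6, i=-1
j=0: 4≤6, i=0, swap(0,0) ⇒ [4, 2, 7, 8, 4, 4, 6, 2, 4, 2, 2, 7, 6]
j=1: 2≤6, i=1, swap(1,1) ⇒ [4, 2, 7, 8, 4, 4, 6, 2, 4, 2, 2, 7, 6]
j=2: 7>6, skip
j=3: 8>6, skip
j=4: 4≤6, i=2, swap(2,4) ⇒ [4, 2, 4, 8, 7, 4, 6, 2, 4, 2, 2, 7, 6]
j=5: 4≤6, i=3, swap(3,5) ⇒ [4, 2, 4, 4, 7, 8, 6, 2, 4, 2, 2, 7, 6]
j=6: 6≤6, i=4, swap(4,6) ⇒ [4, 2, 4, 4, 6, 8, 7, 2, 4, 2, 2, 7, 6]
j=7: 2≤6, i=5, swap(5,7) ⇒ [4, 2, 4, 4, 6, 2, 7, 8, 4, 2, 2, 7, 6]
j=8: 4≤6, i=6, swap(6,8) ⇒ [4, 2, 4, 4, 6, 2, 4, 8, 7, 2, 2, 7, 6]
j=9: 2≤6, i=7, swap(7,9) ⇒ [4, 2, 4, 4, 6, 2, 4, 2, 7, 8, 2, 7, 6]
j=10: 2≤6, i=8, swap(8,10) ⇒ [4, 2, 4, 4, 6, 2, 4, 2, 2, 8, 7, 7, 6]
(after j=10) a = [4, 2, 4, 4, 6, 2, 4, 2, 2, 8, 7, 7, 6]

[4, 2, 4, 4, 6, 2, 4, 2, 2, 8, 7, 7, 6]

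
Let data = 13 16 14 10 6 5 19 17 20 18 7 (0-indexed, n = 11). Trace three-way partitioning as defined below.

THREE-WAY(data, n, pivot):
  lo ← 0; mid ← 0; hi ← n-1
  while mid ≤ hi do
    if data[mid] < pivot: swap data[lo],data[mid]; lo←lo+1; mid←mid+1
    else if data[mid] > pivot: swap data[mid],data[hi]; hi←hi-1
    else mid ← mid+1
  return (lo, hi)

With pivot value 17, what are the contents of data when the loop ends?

pivot = 17; lo=0, mid=0, hi=10
data[mid]=13<17: swap data[0],data[0]; lo=1,mid=1 → 13 16 14 10 6 5 19 17 20 18 7
data[mid]=16<17: swap data[1],data[1]; lo=2,mid=2 → 13 16 14 10 6 5 19 17 20 18 7
data[mid]=14<17: swap data[2],data[2]; lo=3,mid=3 → 13 16 14 10 6 5 19 17 20 18 7
data[mid]=10<17: swap data[3],data[3]; lo=4,mid=4 → 13 16 14 10 6 5 19 17 20 18 7
data[mid]=6<17: swap data[4],data[4]; lo=5,mid=5 → 13 16 14 10 6 5 19 17 20 18 7
data[mid]=5<17: swap data[5],data[5]; lo=6,mid=6 → 13 16 14 10 6 5 19 17 20 18 7
data[mid]=19>17: swap data[6],data[10]; hi=9 → 13 16 14 10 6 5 7 17 20 18 19
data[mid]=7<17: swap data[6],data[6]; lo=7,mid=7 → 13 16 14 10 6 5 7 17 20 18 19
data[mid]=17=17: mid=8
data[mid]=20>17: swap data[8],data[9]; hi=8 → 13 16 14 10 6 5 7 17 18 20 19
data[mid]=18>17: swap data[8],data[8]; hi=7 → 13 16 14 10 6 5 7 17 18 20 19
end: lo=7, hi=7; data = 13 16 14 10 6 5 7 17 18 20 19

13 16 14 10 6 5 7 17 18 20 19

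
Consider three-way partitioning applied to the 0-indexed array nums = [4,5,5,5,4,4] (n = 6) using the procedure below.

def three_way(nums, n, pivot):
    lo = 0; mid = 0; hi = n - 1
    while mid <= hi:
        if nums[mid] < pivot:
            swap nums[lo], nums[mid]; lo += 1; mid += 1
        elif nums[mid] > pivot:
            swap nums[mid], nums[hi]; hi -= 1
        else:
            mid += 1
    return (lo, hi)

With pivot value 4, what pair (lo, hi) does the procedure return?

(0, 2)

lo=0 mid=0 hi=5
4=4: mid=1
5>4: swap(1,5), hi=4 ⇒ [4,4,5,5,4,5]
4=4: mid=2
5>4: swap(2,4), hi=3 ⇒ [4,4,4,5,5,5]
4=4: mid=3
5>4: swap(3,3), hi=2 ⇒ [4,4,4,5,5,5]
done. lo=0 hi=2; nums=[4,4,4,5,5,5]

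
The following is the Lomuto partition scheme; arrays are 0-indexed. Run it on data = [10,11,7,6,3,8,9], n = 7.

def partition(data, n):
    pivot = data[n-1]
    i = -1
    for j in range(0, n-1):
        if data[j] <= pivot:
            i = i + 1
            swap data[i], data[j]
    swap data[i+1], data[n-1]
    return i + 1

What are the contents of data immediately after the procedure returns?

[7,6,3,8,9,11,10]

pivot = data[6] = 9; i = -1
j=0: data[0]=10 > 9 → no swap
j=1: data[1]=11 > 9 → no swap
j=2: data[2]=7 ≤ 9 → i=0, swap data[0],data[2] → [7,11,10,6,3,8,9]
j=3: data[3]=6 ≤ 9 → i=1, swap data[1],data[3] → [7,6,10,11,3,8,9]
j=4: data[4]=3 ≤ 9 → i=2, swap data[2],data[4] → [7,6,3,11,10,8,9]
j=5: data[5]=8 ≤ 9 → i=3, swap data[3],data[5] → [7,6,3,8,10,11,9]
final swap data[4],data[6] → [7,6,3,8,9,11,10]; return 4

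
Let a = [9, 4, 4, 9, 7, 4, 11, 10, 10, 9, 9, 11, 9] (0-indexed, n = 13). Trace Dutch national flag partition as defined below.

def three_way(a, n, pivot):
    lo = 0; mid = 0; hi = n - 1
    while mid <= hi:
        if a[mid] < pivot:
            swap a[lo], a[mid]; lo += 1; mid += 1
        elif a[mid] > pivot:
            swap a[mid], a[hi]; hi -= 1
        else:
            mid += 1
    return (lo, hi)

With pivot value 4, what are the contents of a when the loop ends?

[4, 4, 4, 7, 9, 11, 10, 10, 9, 9, 11, 9, 9]

pivot = 4; lo=0, mid=0, hi=12
a[mid]=9>4: swap a[0],a[12]; hi=11 → [9, 4, 4, 9, 7, 4, 11, 10, 10, 9, 9, 11, 9]
a[mid]=9>4: swap a[0],a[11]; hi=10 → [11, 4, 4, 9, 7, 4, 11, 10, 10, 9, 9, 9, 9]
a[mid]=11>4: swap a[0],a[10]; hi=9 → [9, 4, 4, 9, 7, 4, 11, 10, 10, 9, 11, 9, 9]
a[mid]=9>4: swap a[0],a[9]; hi=8 → [9, 4, 4, 9, 7, 4, 11, 10, 10, 9, 11, 9, 9]
a[mid]=9>4: swap a[0],a[8]; hi=7 → [10, 4, 4, 9, 7, 4, 11, 10, 9, 9, 11, 9, 9]
a[mid]=10>4: swap a[0],a[7]; hi=6 → [10, 4, 4, 9, 7, 4, 11, 10, 9, 9, 11, 9, 9]
a[mid]=10>4: swap a[0],a[6]; hi=5 → [11, 4, 4, 9, 7, 4, 10, 10, 9, 9, 11, 9, 9]
a[mid]=11>4: swap a[0],a[5]; hi=4 → [4, 4, 4, 9, 7, 11, 10, 10, 9, 9, 11, 9, 9]
a[mid]=4=4: mid=1
a[mid]=4=4: mid=2
a[mid]=4=4: mid=3
a[mid]=9>4: swap a[3],a[4]; hi=3 → [4, 4, 4, 7, 9, 11, 10, 10, 9, 9, 11, 9, 9]
a[mid]=7>4: swap a[3],a[3]; hi=2 → [4, 4, 4, 7, 9, 11, 10, 10, 9, 9, 11, 9, 9]
end: lo=0, hi=2; a = [4, 4, 4, 7, 9, 11, 10, 10, 9, 9, 11, 9, 9]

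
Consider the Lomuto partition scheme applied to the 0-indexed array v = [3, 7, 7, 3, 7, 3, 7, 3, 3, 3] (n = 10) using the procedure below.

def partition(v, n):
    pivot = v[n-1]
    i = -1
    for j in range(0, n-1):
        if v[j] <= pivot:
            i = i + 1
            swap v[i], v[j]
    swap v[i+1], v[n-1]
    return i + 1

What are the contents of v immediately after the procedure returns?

[3, 3, 3, 3, 3, 3, 7, 7, 7, 7]

pivot = v[9] = 3; i = -1
j=0: v[0]=3 ≤ 3 → i=0, swap v[0],v[0] (no change) → [3, 7, 7, 3, 7, 3, 7, 3, 3, 3]
j=1: v[1]=7 > 3 → no swap
j=2: v[2]=7 > 3 → no swap
j=3: v[3]=3 ≤ 3 → i=1, swap v[1],v[3] → [3, 3, 7, 7, 7, 3, 7, 3, 3, 3]
j=4: v[4]=7 > 3 → no swap
j=5: v[5]=3 ≤ 3 → i=2, swap v[2],v[5] → [3, 3, 3, 7, 7, 7, 7, 3, 3, 3]
j=6: v[6]=7 > 3 → no swap
j=7: v[7]=3 ≤ 3 → i=3, swap v[3],v[7] → [3, 3, 3, 3, 7, 7, 7, 7, 3, 3]
j=8: v[8]=3 ≤ 3 → i=4, swap v[4],v[8] → [3, 3, 3, 3, 3, 7, 7, 7, 7, 3]
final swap v[5],v[9] → [3, 3, 3, 3, 3, 3, 7, 7, 7, 7]; return 5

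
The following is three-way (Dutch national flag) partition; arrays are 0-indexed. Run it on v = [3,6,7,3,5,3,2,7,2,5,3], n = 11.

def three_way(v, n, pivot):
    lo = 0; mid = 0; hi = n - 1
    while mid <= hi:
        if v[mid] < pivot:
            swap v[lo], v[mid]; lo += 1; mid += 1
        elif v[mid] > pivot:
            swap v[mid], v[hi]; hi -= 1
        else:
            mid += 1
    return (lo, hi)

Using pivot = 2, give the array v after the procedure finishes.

lo=0 mid=0 hi=10
3>2: swap(0,10), hi=9 ⇒ [3,6,7,3,5,3,2,7,2,5,3]
3>2: swap(0,9), hi=8 ⇒ [5,6,7,3,5,3,2,7,2,3,3]
5>2: swap(0,8), hi=7 ⇒ [2,6,7,3,5,3,2,7,5,3,3]
2=2: mid=1
6>2: swap(1,7), hi=6 ⇒ [2,7,7,3,5,3,2,6,5,3,3]
7>2: swap(1,6), hi=5 ⇒ [2,2,7,3,5,3,7,6,5,3,3]
2=2: mid=2
7>2: swap(2,5), hi=4 ⇒ [2,2,3,3,5,7,7,6,5,3,3]
3>2: swap(2,4), hi=3 ⇒ [2,2,5,3,3,7,7,6,5,3,3]
5>2: swap(2,3), hi=2 ⇒ [2,2,3,5,3,7,7,6,5,3,3]
3>2: swap(2,2), hi=1 ⇒ [2,2,3,5,3,7,7,6,5,3,3]
done. lo=0 hi=1; v=[2,2,3,5,3,7,7,6,5,3,3]

[2,2,3,5,3,7,7,6,5,3,3]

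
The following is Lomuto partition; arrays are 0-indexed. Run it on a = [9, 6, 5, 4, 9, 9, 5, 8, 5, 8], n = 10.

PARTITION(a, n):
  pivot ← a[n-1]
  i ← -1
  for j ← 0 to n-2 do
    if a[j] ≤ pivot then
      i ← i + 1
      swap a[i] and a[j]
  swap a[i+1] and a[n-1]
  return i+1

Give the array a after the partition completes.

[6, 5, 4, 5, 8, 5, 8, 9, 9, 9]

pivot=8, i=-1
j=0: 9>8, skip
j=1: 6≤8, i=0, swap(0,1) ⇒ [6, 9, 5, 4, 9, 9, 5, 8, 5, 8]
j=2: 5≤8, i=1, swap(1,2) ⇒ [6, 5, 9, 4, 9, 9, 5, 8, 5, 8]
j=3: 4≤8, i=2, swap(2,3) ⇒ [6, 5, 4, 9, 9, 9, 5, 8, 5, 8]
j=4: 9>8, skip
j=5: 9>8, skip
j=6: 5≤8, i=3, swap(3,6) ⇒ [6, 5, 4, 5, 9, 9, 9, 8, 5, 8]
j=7: 8≤8, i=4, swap(4,7) ⇒ [6, 5, 4, 5, 8, 9, 9, 9, 5, 8]
j=8: 5≤8, i=5, swap(5,8) ⇒ [6, 5, 4, 5, 8, 5, 9, 9, 9, 8]
swap(6,9) ⇒ [6, 5, 4, 5, 8, 5, 8, 9, 9, 9]; return 6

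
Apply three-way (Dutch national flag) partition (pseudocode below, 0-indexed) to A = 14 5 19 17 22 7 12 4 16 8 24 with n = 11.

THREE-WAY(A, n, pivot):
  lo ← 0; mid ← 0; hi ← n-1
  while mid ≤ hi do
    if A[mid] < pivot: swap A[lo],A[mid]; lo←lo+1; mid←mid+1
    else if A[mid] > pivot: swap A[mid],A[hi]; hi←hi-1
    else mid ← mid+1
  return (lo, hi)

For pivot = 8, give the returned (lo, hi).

lo=0 mid=0 hi=10
14>8: swap(0,10), hi=9 ⇒ 24 5 19 17 22 7 12 4 16 8 14
24>8: swap(0,9), hi=8 ⇒ 8 5 19 17 22 7 12 4 16 24 14
8=8: mid=1
5<8: swap(0,1), lo=1 mid=2 ⇒ 5 8 19 17 22 7 12 4 16 24 14
19>8: swap(2,8), hi=7 ⇒ 5 8 16 17 22 7 12 4 19 24 14
16>8: swap(2,7), hi=6 ⇒ 5 8 4 17 22 7 12 16 19 24 14
4<8: swap(1,2), lo=2 mid=3 ⇒ 5 4 8 17 22 7 12 16 19 24 14
17>8: swap(3,6), hi=5 ⇒ 5 4 8 12 22 7 17 16 19 24 14
12>8: swap(3,5), hi=4 ⇒ 5 4 8 7 22 12 17 16 19 24 14
7<8: swap(2,3), lo=3 mid=4 ⇒ 5 4 7 8 22 12 17 16 19 24 14
22>8: swap(4,4), hi=3 ⇒ 5 4 7 8 22 12 17 16 19 24 14
done. lo=3 hi=3; A=5 4 7 8 22 12 17 16 19 24 14

(3, 3)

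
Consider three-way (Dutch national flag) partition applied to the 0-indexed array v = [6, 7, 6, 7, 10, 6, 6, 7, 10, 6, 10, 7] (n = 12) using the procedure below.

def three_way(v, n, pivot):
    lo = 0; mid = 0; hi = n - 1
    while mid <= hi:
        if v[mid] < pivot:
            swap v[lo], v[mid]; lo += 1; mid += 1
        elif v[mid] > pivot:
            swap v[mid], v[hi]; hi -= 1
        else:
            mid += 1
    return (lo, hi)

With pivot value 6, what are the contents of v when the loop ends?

[6, 6, 6, 6, 6, 10, 7, 10, 7, 10, 7, 7]

lo=0 mid=0 hi=11
6=6: mid=1
7>6: swap(1,11), hi=10 ⇒ [6, 7, 6, 7, 10, 6, 6, 7, 10, 6, 10, 7]
7>6: swap(1,10), hi=9 ⇒ [6, 10, 6, 7, 10, 6, 6, 7, 10, 6, 7, 7]
10>6: swap(1,9), hi=8 ⇒ [6, 6, 6, 7, 10, 6, 6, 7, 10, 10, 7, 7]
6=6: mid=2
6=6: mid=3
7>6: swap(3,8), hi=7 ⇒ [6, 6, 6, 10, 10, 6, 6, 7, 7, 10, 7, 7]
10>6: swap(3,7), hi=6 ⇒ [6, 6, 6, 7, 10, 6, 6, 10, 7, 10, 7, 7]
7>6: swap(3,6), hi=5 ⇒ [6, 6, 6, 6, 10, 6, 7, 10, 7, 10, 7, 7]
6=6: mid=4
10>6: swap(4,5), hi=4 ⇒ [6, 6, 6, 6, 6, 10, 7, 10, 7, 10, 7, 7]
6=6: mid=5
done. lo=0 hi=4; v=[6, 6, 6, 6, 6, 10, 7, 10, 7, 10, 7, 7]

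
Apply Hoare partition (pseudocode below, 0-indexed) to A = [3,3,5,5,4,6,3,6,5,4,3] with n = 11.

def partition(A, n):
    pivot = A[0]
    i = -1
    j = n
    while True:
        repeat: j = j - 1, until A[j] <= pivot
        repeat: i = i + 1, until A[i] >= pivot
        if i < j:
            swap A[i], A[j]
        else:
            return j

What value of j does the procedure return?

pivot = A[0] = 3; i = -1, j = 11
j→10 (A[10]=3≤3), i→0 (A[0]=3≥3); i<j, swap → [3,3,5,5,4,6,3,6,5,4,3]
j→6 (A[6]=3≤3), i→1 (A[1]=3≥3); i<j, swap → [3,3,5,5,4,6,3,6,5,4,3]
j→1, i→2; i≥j, return j=1. A = [3,3,5,5,4,6,3,6,5,4,3]

1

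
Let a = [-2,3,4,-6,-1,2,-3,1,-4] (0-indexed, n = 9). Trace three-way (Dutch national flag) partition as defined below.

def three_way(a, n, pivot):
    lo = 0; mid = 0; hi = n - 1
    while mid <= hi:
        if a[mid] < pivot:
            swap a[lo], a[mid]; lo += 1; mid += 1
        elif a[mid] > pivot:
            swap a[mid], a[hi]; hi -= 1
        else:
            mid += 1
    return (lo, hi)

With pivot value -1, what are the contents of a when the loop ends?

[-2,-4,-3,-6,-1,2,1,4,3]

pivot = -1; lo=0, mid=0, hi=8
a[mid]=-2<-1: swap a[0],a[0]; lo=1,mid=1 → [-2,3,4,-6,-1,2,-3,1,-4]
a[mid]=3>-1: swap a[1],a[8]; hi=7 → [-2,-4,4,-6,-1,2,-3,1,3]
a[mid]=-4<-1: swap a[1],a[1]; lo=2,mid=2 → [-2,-4,4,-6,-1,2,-3,1,3]
a[mid]=4>-1: swap a[2],a[7]; hi=6 → [-2,-4,1,-6,-1,2,-3,4,3]
a[mid]=1>-1: swap a[2],a[6]; hi=5 → [-2,-4,-3,-6,-1,2,1,4,3]
a[mid]=-3<-1: swap a[2],a[2]; lo=3,mid=3 → [-2,-4,-3,-6,-1,2,1,4,3]
a[mid]=-6<-1: swap a[3],a[3]; lo=4,mid=4 → [-2,-4,-3,-6,-1,2,1,4,3]
a[mid]=-1=-1: mid=5
a[mid]=2>-1: swap a[5],a[5]; hi=4 → [-2,-4,-3,-6,-1,2,1,4,3]
end: lo=4, hi=4; a = [-2,-4,-3,-6,-1,2,1,4,3]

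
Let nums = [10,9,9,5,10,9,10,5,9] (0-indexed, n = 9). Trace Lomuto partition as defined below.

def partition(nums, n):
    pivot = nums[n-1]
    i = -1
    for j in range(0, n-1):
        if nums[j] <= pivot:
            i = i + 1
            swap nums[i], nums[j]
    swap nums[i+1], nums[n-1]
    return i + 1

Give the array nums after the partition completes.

pivot=9, i=-1
j=0: 10>9, skip
j=1: 9≤9, i=0, swap(0,1) ⇒ [9,10,9,5,10,9,10,5,9]
j=2: 9≤9, i=1, swap(1,2) ⇒ [9,9,10,5,10,9,10,5,9]
j=3: 5≤9, i=2, swap(2,3) ⇒ [9,9,5,10,10,9,10,5,9]
j=4: 10>9, skip
j=5: 9≤9, i=3, swap(3,5) ⇒ [9,9,5,9,10,10,10,5,9]
j=6: 10>9, skip
j=7: 5≤9, i=4, swap(4,7) ⇒ [9,9,5,9,5,10,10,10,9]
swap(5,8) ⇒ [9,9,5,9,5,9,10,10,10]; return 5

[9,9,5,9,5,9,10,10,10]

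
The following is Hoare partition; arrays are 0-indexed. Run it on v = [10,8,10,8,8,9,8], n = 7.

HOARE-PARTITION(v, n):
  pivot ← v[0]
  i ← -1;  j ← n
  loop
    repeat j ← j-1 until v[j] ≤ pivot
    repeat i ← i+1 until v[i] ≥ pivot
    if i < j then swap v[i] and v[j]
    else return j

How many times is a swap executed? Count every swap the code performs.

pivot = v[0] = 10; i = -1, j = 7
j→6 (v[6]=8≤10), i→0 (v[0]=10≥10); i<j, swap → [8,8,10,8,8,9,10]
j→5 (v[5]=9≤10), i→2 (v[2]=10≥10); i<j, swap → [8,8,9,8,8,10,10]
j→4, i→5; i≥j, return j=4. v = [8,8,9,8,8,10,10]

2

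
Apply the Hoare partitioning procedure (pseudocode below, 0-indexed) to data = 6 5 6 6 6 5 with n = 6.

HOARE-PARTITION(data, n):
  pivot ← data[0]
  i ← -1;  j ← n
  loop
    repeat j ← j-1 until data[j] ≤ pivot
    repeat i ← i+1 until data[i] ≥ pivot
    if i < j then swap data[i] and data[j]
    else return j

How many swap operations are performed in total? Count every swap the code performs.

pivot=6
j stops at 5 (5), i stops at 0 (6); swap ⇒ 5 5 6 6 6 6
j stops at 4 (6), i stops at 2 (6); swap ⇒ 5 5 6 6 6 6
j stops at 3, i stops at 3; i≥j ⇒ return 3. data=5 5 6 6 6 6

2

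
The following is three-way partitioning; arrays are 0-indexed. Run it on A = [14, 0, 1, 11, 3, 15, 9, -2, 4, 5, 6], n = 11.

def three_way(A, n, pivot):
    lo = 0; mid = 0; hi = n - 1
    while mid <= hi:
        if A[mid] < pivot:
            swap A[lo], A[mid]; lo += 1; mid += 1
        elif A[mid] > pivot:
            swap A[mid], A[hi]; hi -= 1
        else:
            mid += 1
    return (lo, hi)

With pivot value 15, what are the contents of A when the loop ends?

pivot = 15; lo=0, mid=0, hi=10
A[mid]=14<15: swap A[0],A[0]; lo=1,mid=1 → [14, 0, 1, 11, 3, 15, 9, -2, 4, 5, 6]
A[mid]=0<15: swap A[1],A[1]; lo=2,mid=2 → [14, 0, 1, 11, 3, 15, 9, -2, 4, 5, 6]
A[mid]=1<15: swap A[2],A[2]; lo=3,mid=3 → [14, 0, 1, 11, 3, 15, 9, -2, 4, 5, 6]
A[mid]=11<15: swap A[3],A[3]; lo=4,mid=4 → [14, 0, 1, 11, 3, 15, 9, -2, 4, 5, 6]
A[mid]=3<15: swap A[4],A[4]; lo=5,mid=5 → [14, 0, 1, 11, 3, 15, 9, -2, 4, 5, 6]
A[mid]=15=15: mid=6
A[mid]=9<15: swap A[5],A[6]; lo=6,mid=7 → [14, 0, 1, 11, 3, 9, 15, -2, 4, 5, 6]
A[mid]=-2<15: swap A[6],A[7]; lo=7,mid=8 → [14, 0, 1, 11, 3, 9, -2, 15, 4, 5, 6]
A[mid]=4<15: swap A[7],A[8]; lo=8,mid=9 → [14, 0, 1, 11, 3, 9, -2, 4, 15, 5, 6]
A[mid]=5<15: swap A[8],A[9]; lo=9,mid=10 → [14, 0, 1, 11, 3, 9, -2, 4, 5, 15, 6]
A[mid]=6<15: swap A[9],A[10]; lo=10,mid=11 → [14, 0, 1, 11, 3, 9, -2, 4, 5, 6, 15]
end: lo=10, hi=10; A = [14, 0, 1, 11, 3, 9, -2, 4, 5, 6, 15]

[14, 0, 1, 11, 3, 9, -2, 4, 5, 6, 15]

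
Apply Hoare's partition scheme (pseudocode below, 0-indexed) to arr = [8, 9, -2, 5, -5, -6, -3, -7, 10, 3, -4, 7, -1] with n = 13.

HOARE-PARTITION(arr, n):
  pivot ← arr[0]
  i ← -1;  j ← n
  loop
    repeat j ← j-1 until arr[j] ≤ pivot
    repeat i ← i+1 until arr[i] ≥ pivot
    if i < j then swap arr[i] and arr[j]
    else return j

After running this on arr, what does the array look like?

[-1, 7, -2, 5, -5, -6, -3, -7, -4, 3, 10, 9, 8]

pivot = arr[0] = 8; i = -1, j = 13
j→12 (arr[12]=-1≤8), i→0 (arr[0]=8≥8); i<j, swap → [-1, 9, -2, 5, -5, -6, -3, -7, 10, 3, -4, 7, 8]
j→11 (arr[11]=7≤8), i→1 (arr[1]=9≥8); i<j, swap → [-1, 7, -2, 5, -5, -6, -3, -7, 10, 3, -4, 9, 8]
j→10 (arr[10]=-4≤8), i→8 (arr[8]=10≥8); i<j, swap → [-1, 7, -2, 5, -5, -6, -3, -7, -4, 3, 10, 9, 8]
j→9, i→10; i≥j, return j=9. arr = [-1, 7, -2, 5, -5, -6, -3, -7, -4, 3, 10, 9, 8]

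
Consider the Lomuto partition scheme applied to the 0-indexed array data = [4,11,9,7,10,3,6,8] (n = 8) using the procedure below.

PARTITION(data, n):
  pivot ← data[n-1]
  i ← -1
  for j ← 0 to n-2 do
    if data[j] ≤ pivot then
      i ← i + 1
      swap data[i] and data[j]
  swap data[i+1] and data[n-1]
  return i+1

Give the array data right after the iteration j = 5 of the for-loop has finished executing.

[4,7,3,11,10,9,6,8]

pivot=8, i=-1
j=0: 4≤8, i=0, swap(0,0) ⇒ [4,11,9,7,10,3,6,8]
j=1: 11>8, skip
j=2: 9>8, skip
j=3: 7≤8, i=1, swap(1,3) ⇒ [4,7,9,11,10,3,6,8]
j=4: 10>8, skip
j=5: 3≤8, i=2, swap(2,5) ⇒ [4,7,3,11,10,9,6,8]
(after j=5) data = [4,7,3,11,10,9,6,8]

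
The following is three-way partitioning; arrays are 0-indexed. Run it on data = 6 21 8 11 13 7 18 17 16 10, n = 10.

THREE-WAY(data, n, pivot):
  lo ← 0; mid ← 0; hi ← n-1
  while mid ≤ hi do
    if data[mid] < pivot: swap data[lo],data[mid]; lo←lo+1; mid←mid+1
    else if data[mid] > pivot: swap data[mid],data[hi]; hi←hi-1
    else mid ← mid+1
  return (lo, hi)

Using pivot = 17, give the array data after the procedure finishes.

6 10 8 11 13 7 16 17 18 21

pivot = 17; lo=0, mid=0, hi=9
data[mid]=6<17: swap data[0],data[0]; lo=1,mid=1 → 6 21 8 11 13 7 18 17 16 10
data[mid]=21>17: swap data[1],data[9]; hi=8 → 6 10 8 11 13 7 18 17 16 21
data[mid]=10<17: swap data[1],data[1]; lo=2,mid=2 → 6 10 8 11 13 7 18 17 16 21
data[mid]=8<17: swap data[2],data[2]; lo=3,mid=3 → 6 10 8 11 13 7 18 17 16 21
data[mid]=11<17: swap data[3],data[3]; lo=4,mid=4 → 6 10 8 11 13 7 18 17 16 21
data[mid]=13<17: swap data[4],data[4]; lo=5,mid=5 → 6 10 8 11 13 7 18 17 16 21
data[mid]=7<17: swap data[5],data[5]; lo=6,mid=6 → 6 10 8 11 13 7 18 17 16 21
data[mid]=18>17: swap data[6],data[8]; hi=7 → 6 10 8 11 13 7 16 17 18 21
data[mid]=16<17: swap data[6],data[6]; lo=7,mid=7 → 6 10 8 11 13 7 16 17 18 21
data[mid]=17=17: mid=8
end: lo=7, hi=7; data = 6 10 8 11 13 7 16 17 18 21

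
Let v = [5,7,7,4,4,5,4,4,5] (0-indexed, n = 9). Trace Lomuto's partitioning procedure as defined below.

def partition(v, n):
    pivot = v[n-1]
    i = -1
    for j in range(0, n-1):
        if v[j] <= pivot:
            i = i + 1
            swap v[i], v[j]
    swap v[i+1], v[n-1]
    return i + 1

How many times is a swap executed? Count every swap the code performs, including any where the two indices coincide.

7

pivot = v[8] = 5; i = -1
j=0: v[0]=5 ≤ 5 → i=0, swap v[0],v[0] (no change) → [5,7,7,4,4,5,4,4,5]
j=1: v[1]=7 > 5 → no swap
j=2: v[2]=7 > 5 → no swap
j=3: v[3]=4 ≤ 5 → i=1, swap v[1],v[3] → [5,4,7,7,4,5,4,4,5]
j=4: v[4]=4 ≤ 5 → i=2, swap v[2],v[4] → [5,4,4,7,7,5,4,4,5]
j=5: v[5]=5 ≤ 5 → i=3, swap v[3],v[5] → [5,4,4,5,7,7,4,4,5]
j=6: v[6]=4 ≤ 5 → i=4, swap v[4],v[6] → [5,4,4,5,4,7,7,4,5]
j=7: v[7]=4 ≤ 5 → i=5, swap v[5],v[7] → [5,4,4,5,4,4,7,7,5]
final swap v[6],v[8] → [5,4,4,5,4,4,5,7,7]; return 6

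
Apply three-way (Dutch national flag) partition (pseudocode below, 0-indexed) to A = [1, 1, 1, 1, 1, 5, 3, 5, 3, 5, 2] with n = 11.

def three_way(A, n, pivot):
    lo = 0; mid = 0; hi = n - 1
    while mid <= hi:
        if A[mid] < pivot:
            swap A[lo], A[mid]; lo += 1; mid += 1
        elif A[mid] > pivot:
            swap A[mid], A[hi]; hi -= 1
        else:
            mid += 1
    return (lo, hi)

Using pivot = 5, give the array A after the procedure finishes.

pivot = 5; lo=0, mid=0, hi=10
A[mid]=1<5: swap A[0],A[0]; lo=1,mid=1 → [1, 1, 1, 1, 1, 5, 3, 5, 3, 5, 2]
A[mid]=1<5: swap A[1],A[1]; lo=2,mid=2 → [1, 1, 1, 1, 1, 5, 3, 5, 3, 5, 2]
A[mid]=1<5: swap A[2],A[2]; lo=3,mid=3 → [1, 1, 1, 1, 1, 5, 3, 5, 3, 5, 2]
A[mid]=1<5: swap A[3],A[3]; lo=4,mid=4 → [1, 1, 1, 1, 1, 5, 3, 5, 3, 5, 2]
A[mid]=1<5: swap A[4],A[4]; lo=5,mid=5 → [1, 1, 1, 1, 1, 5, 3, 5, 3, 5, 2]
A[mid]=5=5: mid=6
A[mid]=3<5: swap A[5],A[6]; lo=6,mid=7 → [1, 1, 1, 1, 1, 3, 5, 5, 3, 5, 2]
A[mid]=5=5: mid=8
A[mid]=3<5: swap A[6],A[8]; lo=7,mid=9 → [1, 1, 1, 1, 1, 3, 3, 5, 5, 5, 2]
A[mid]=5=5: mid=10
A[mid]=2<5: swap A[7],A[10]; lo=8,mid=11 → [1, 1, 1, 1, 1, 3, 3, 2, 5, 5, 5]
end: lo=8, hi=10; A = [1, 1, 1, 1, 1, 3, 3, 2, 5, 5, 5]

[1, 1, 1, 1, 1, 3, 3, 2, 5, 5, 5]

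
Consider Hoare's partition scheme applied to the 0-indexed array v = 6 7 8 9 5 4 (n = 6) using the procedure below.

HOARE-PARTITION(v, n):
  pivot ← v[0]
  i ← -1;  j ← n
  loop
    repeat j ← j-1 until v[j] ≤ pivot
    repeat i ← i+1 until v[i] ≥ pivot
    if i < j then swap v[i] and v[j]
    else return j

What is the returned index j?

1

pivot = v[0] = 6; i = -1, j = 6
j→5 (v[5]=4≤6), i→0 (v[0]=6≥6); i<j, swap → 4 7 8 9 5 6
j→4 (v[4]=5≤6), i→1 (v[1]=7≥6); i<j, swap → 4 5 8 9 7 6
j→1, i→2; i≥j, return j=1. v = 4 5 8 9 7 6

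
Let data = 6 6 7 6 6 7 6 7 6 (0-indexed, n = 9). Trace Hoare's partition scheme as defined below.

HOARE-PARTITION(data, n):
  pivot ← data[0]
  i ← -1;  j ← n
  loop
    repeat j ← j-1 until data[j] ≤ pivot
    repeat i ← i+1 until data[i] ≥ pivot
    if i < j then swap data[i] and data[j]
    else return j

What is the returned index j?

3

pivot=6
j stops at 8 (6), i stops at 0 (6); swap ⇒ 6 6 7 6 6 7 6 7 6
j stops at 6 (6), i stops at 1 (6); swap ⇒ 6 6 7 6 6 7 6 7 6
j stops at 4 (6), i stops at 2 (7); swap ⇒ 6 6 6 6 7 7 6 7 6
j stops at 3, i stops at 3; i≥j ⇒ return 3. data=6 6 6 6 7 7 6 7 6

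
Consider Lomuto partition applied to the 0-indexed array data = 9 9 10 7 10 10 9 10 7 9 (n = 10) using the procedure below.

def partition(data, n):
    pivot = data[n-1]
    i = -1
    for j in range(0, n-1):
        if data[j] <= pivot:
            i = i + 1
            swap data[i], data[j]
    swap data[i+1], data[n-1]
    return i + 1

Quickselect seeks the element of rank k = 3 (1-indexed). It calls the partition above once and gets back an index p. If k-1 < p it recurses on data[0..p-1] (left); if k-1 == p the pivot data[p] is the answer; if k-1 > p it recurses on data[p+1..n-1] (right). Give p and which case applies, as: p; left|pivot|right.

pivot = data[9] = 9; i = -1
j=0: data[0]=9 ≤ 9 → i=0, swap data[0],data[0] (no change) → 9 9 10 7 10 10 9 10 7 9
j=1: data[1]=9 ≤ 9 → i=1, swap data[1],data[1] (no change) → 9 9 10 7 10 10 9 10 7 9
j=2: data[2]=10 > 9 → no swap
j=3: data[3]=7 ≤ 9 → i=2, swap data[2],data[3] → 9 9 7 10 10 10 9 10 7 9
j=4: data[4]=10 > 9 → no swap
j=5: data[5]=10 > 9 → no swap
j=6: data[6]=9 ≤ 9 → i=3, swap data[3],data[6] → 9 9 7 9 10 10 10 10 7 9
j=7: data[7]=10 > 9 → no swap
j=8: data[8]=7 ≤ 9 → i=4, swap data[4],data[8] → 9 9 7 9 7 10 10 10 10 9
final swap data[5],data[9] → 9 9 7 9 7 9 10 10 10 10; return 5
p = 5; k-1 = 2 < 5 ⇒ left

5; left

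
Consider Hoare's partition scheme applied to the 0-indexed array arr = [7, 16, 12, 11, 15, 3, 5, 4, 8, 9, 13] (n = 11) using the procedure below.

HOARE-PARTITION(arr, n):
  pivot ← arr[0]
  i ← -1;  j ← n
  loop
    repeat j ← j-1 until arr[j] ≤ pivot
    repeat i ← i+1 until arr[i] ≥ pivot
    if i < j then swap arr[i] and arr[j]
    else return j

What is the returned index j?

2

pivot = arr[0] = 7; i = -1, j = 11
j→7 (arr[7]=4≤7), i→0 (arr[0]=7≥7); i<j, swap → [4, 16, 12, 11, 15, 3, 5, 7, 8, 9, 13]
j→6 (arr[6]=5≤7), i→1 (arr[1]=16≥7); i<j, swap → [4, 5, 12, 11, 15, 3, 16, 7, 8, 9, 13]
j→5 (arr[5]=3≤7), i→2 (arr[2]=12≥7); i<j, swap → [4, 5, 3, 11, 15, 12, 16, 7, 8, 9, 13]
j→2, i→3; i≥j, return j=2. arr = [4, 5, 3, 11, 15, 12, 16, 7, 8, 9, 13]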